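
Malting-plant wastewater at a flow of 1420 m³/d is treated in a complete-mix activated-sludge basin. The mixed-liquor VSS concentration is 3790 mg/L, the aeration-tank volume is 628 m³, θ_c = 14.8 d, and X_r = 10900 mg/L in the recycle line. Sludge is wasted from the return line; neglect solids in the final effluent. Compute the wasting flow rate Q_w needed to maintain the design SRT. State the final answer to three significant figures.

Q_w ≈ 14.8 m³/d

θ_c = V·X/(Q_w·X_r) when wasting from the recycle, so Q_w = V·X/(θ_c·X_r) = 628.0 × 3790 / (14.8 × 10900) = 14.75 m³/d.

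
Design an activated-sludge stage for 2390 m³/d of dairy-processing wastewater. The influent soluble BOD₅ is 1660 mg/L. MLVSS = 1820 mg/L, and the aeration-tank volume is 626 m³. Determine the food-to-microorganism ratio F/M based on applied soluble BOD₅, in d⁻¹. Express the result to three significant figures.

F/M ≈ 3.48 d⁻¹

F/M = applied load / biomass = Q·S₀/(V·X) = 2390 × 1660 / (626.0 × 1820) = 3.482 d⁻¹.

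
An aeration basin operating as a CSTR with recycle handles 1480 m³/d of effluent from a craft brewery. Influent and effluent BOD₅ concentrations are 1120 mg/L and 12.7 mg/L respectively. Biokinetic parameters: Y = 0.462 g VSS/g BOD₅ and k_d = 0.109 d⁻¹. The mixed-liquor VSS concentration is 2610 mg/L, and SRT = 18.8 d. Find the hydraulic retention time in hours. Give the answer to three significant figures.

τ ≈ 29.0 h

Rearranging the biomass balance for a CMAS with decay, V = Y·Q·ΔS·θ_c / [X·(1+k_d θ_c)] = 0.462 × 1480 × (1120 − 12.7) × 18.8 / [2610 × (1 + 0.109 × 18.8)] = 1.42×10^7 / 7958 = 1789 m³.
Hydraulic retention time τ = V/Q = 1789 / 1480 = 1.208 d = 29.00 h.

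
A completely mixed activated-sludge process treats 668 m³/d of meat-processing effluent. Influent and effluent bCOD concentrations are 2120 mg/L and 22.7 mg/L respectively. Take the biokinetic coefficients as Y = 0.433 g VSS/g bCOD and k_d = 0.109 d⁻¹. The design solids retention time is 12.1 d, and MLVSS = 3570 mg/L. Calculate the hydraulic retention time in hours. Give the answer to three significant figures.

Rearranging the biomass balance for a CMAS with decay, V = Y·Q·ΔS·θ_c / [X·(1+k_d θ_c)] = 0.433 × 668 × (2120 − 22.7) × 12.1 / [3570 × (1 + 0.109 × 12.1)] = 7.34×10^6 / 8278 = 886.7 m³.
HRT = V/Q = 886.7 m³ / 668 m³·d⁻¹ = 1.327 d × 24 = 31.86 h.

τ ≈ 31.9 h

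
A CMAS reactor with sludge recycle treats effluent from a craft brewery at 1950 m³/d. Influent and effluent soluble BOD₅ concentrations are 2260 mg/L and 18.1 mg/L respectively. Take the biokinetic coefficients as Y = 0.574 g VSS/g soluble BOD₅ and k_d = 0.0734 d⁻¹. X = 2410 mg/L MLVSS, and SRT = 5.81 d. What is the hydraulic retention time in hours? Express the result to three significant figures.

From the SRT design equation V = Y Q (S₀−S) θ_c / [X (1 + k_d θ_c)] = 0.574 × 1950 × (2260 − 18.1) × 5.81 / [2410 × (1 + 0.0734 × 5.81)] = 1.46×10^7 / 3438 = 4241 m³.
Hydraulic retention time τ = V/Q = 4241 / 1950 = 2.175 d = 52.20 h.

τ ≈ 52.2 h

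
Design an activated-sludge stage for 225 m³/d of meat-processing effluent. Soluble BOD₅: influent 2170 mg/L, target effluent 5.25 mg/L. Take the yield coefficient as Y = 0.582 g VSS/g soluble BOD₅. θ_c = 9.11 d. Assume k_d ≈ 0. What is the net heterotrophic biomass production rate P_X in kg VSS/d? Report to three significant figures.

P_X ≈ 283 kg VSS/d

Since k_d ≈ 0, Y_obs = Y = 0.582 g VSS/g soluble BOD₅.
Mass of soluble BOD₅ removed per day: Q(S₀ − S) = 225 × 2165 g/m³ = 487.1 kg/d.
Biomass produced: P_X = Y_obs·Q·ΔS = 0.5820 × 487.1 ≈ 283.5 kg VSS/d.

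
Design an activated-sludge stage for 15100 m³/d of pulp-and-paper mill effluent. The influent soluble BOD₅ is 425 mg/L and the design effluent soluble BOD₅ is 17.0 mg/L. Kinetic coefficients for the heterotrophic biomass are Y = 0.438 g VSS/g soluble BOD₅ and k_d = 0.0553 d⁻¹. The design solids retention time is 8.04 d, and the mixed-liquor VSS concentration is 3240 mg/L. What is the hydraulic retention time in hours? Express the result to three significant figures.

τ ≈ 7.37 h

Steady-state biomass mass balance: V·X·(1 + k_d·θ_c) = Y·Q·(S₀ − S)·θ_c, so V = 0.438 × 15100 × (425 − 17.0) × 8.04 / [3240 × (1 + 0.0553 × 8.04)] = 2.17×10^7 / 4681 = 4635 m³.
HRT = V/Q = 4635 m³ / 15100 m³·d⁻¹ = 0.3070 d × 24 = 7.367 h.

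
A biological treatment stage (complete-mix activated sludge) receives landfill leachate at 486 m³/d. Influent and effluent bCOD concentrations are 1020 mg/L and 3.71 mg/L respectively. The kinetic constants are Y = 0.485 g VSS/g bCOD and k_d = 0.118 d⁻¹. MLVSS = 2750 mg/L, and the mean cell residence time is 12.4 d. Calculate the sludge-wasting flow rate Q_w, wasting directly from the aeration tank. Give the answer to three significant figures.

Steady-state biomass mass balance: V·X·(1 + k_d·θ_c) = Y·Q·(S₀ − S)·θ_c, so V = 0.485 × 486 × (1020 − 3.71) × 12.4 / [2750 × (1 + 0.118 × 12.4)] = 2.97×10^6 / 6774 = 438.5 m³.
With mixed-liquor wasting, θ_c = V/Q_w, so Q_w = V/θ_c = 438.5/12.4 = 35.36 m³/d.

Q_w ≈ 35.4 m³/d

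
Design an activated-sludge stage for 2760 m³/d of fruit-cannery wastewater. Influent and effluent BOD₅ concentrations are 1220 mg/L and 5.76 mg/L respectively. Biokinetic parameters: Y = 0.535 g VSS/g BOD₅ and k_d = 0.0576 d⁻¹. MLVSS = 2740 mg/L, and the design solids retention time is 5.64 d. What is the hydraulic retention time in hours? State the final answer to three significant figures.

From the SRT design equation V = Y Q (S₀−S) θ_c / [X (1 + k_d θ_c)] = 0.535 × 2760 × (1220 − 5.76) × 5.64 / [2740 × (1 + 0.0576 × 5.64)] = 1.01×10^7 / 3630 = 2786 m³.
Hydraulic retention time τ = V/Q = 2786 / 2760 = 1.009 d = 24.22 h.

τ ≈ 24.2 h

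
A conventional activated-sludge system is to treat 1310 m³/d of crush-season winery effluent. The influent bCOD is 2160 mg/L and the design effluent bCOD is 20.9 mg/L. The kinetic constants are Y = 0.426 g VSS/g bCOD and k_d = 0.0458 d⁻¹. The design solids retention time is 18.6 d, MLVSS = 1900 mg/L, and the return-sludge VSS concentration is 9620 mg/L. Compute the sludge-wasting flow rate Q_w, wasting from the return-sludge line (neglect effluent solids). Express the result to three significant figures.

Q_w ≈ 67.0 m³/d

From the SRT design equation V = Y Q (S₀−S) θ_c / [X (1 + k_d θ_c)] = 0.426 × 1310 × (2160 − 20.9) × 18.6 / [1900 × (1 + 0.0458 × 18.6)] = 2.22×10^7 / 3519 = 6310 m³.
θ_c = V·X/(Q_w·X_r) when wasting from the recycle, so Q_w = V·X/(θ_c·X_r) = 6310 × 1900 / (18.6 × 9620) = 67.01 m³/d.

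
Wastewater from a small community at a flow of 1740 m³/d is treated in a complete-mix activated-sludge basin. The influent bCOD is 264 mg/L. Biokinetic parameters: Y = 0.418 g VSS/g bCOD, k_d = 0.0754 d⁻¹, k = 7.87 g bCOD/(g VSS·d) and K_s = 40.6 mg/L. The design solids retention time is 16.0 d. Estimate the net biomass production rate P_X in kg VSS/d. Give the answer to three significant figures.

For a completely mixed reactor with recycle the Lawrence–McCarty relation gives S = K_s·(1 + k_d·θ_c) / [θ_c·(Y·k − k_d) − 1] = 40.6 × (1 + 0.0754 × 16.0) / [16.0 × (0.418 × 7.87 − 0.0754) − 1] = 89.58 / 50.43 = 1.776 mg/L.
The observed yield is Y_obs = Y/(1 + k_d·θ_c) = 0.418 / (1 + 0.0754 × 16.0) = 0.418 / 2.206 = 0.1894 g VSS per g bCOD removed.
ΔS = 264 − 1.78 = 262.2 mg/L, so the substrate removal rate is 1740 × 262.2/1000 = 456.3 kg bCOD/d.
So the net sludge growth is P_X = 0.1894 × 456.3 = 86.44 kg VSS/d.

P_X ≈ 86.4 kg VSS/d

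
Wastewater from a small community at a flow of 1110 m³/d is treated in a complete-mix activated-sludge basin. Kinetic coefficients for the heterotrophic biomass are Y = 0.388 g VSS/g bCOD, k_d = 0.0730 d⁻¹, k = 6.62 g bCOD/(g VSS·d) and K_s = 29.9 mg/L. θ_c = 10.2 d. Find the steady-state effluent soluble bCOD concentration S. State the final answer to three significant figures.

S ≈ 2.13 mg/L

Effluent substrate depends only on kinetics and SRT: S = K_s(1 + k_d θ_c) / [θ_c(Yk − k_d) − 1] = 29.9 × (1 + 0.0730 × 10.2) / [10.2 × (0.388 × 6.62 − 0.0730) − 1] = 52.16 / 24.45 = 2.133 mg/L.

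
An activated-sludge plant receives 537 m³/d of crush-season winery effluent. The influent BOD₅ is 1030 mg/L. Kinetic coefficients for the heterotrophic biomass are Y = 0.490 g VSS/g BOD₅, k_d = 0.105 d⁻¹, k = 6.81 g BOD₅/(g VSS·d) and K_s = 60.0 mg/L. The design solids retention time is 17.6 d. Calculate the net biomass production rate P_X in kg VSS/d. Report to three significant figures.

P_X ≈ 94.9 kg VSS/d

From the Monod/SRT balance for a CMAS, S = K_s·(1+k_d θ_c)/[θ_c·(Y k − k_d) − 1] = 60.0 × (1 + 0.105 × 17.6) / [17.6 × (0.490 × 6.81 − 0.105) − 1] = 170.9 / 55.88 = 3.058 mg/L.
Correct the yield for decay: Y_obs = Y/(1 + k_d θ_c) = 0.490 / (1 + 0.105 × 17.6) = 0.490 / 2.848 = 0.1721.
Substrate removed = Q·(S₀ − S) = 537 m³/d × (1030 − 3.06) g/m³ = 5.51×10^5 g/d = 551.5 kg/d.
Biomass produced: P_X = Y_obs·Q·ΔS = 0.1721 × 551.5 ≈ 94.88 kg VSS/d.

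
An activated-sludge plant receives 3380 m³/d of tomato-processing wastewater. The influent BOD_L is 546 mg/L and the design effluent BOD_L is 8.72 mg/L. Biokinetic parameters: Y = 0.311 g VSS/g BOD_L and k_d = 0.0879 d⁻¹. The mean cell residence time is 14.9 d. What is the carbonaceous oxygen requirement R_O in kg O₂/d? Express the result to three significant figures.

R_O ≈ 1470 kg O₂/d

Observed yield with endogenous decay: Y_obs = Y / (1 + k_d·θ_c) = 0.311 / (1 + 0.0879 × 14.9) = 0.311 / 2.310 = 0.1346 g VSS/g BOD_L.
Q·(S₀ − S) = 3380 × (546 − 8.72) × 10⁻³ = 1816 kg/d removed.
Net sludge production P_X = 0.1346 × 1816 = 244.5 kg VSS/d.
R_O = Q·(S₀ − S) − 1.42·P_X = 1816 − 1.42 × 244.5 = 1469 kg O₂/d.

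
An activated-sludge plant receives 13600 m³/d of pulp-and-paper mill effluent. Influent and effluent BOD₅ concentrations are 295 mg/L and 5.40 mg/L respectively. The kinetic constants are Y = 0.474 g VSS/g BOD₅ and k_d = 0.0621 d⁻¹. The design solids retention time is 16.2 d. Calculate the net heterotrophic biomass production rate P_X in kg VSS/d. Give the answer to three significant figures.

P_X ≈ 931 kg VSS/d

Observed yield with endogenous decay: Y_obs = Y / (1 + k_d·θ_c) = 0.474 / (1 + 0.0621 × 16.2) = 0.474 / 2.006 = 0.2363 g VSS/g BOD₅.
Mass of BOD₅ removed per day: Q(S₀ − S) = 13600 × 289.6 g/m³ = 3939 kg/d.
Net biomass production P_X = Y_obs × Q·(S₀ − S) = 0.2363 × 3939 = 930.6 kg VSS/d.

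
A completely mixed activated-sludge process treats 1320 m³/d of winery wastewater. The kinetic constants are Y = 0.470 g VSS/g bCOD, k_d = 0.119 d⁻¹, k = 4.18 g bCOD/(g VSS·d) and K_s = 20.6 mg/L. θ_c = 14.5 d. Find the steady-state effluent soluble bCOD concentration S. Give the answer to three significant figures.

For a completely mixed reactor with recycle the Lawrence–McCarty relation gives S = K_s·(1 + k_d·θ_c) / [θ_c·(Y·k − k_d) − 1] = 20.6 × (1 + 0.119 × 14.5) / [14.5 × (0.470 × 4.18 − 0.119) − 1] = 56.15 / 25.76 = 2.179 mg/L.

S ≈ 2.18 mg/L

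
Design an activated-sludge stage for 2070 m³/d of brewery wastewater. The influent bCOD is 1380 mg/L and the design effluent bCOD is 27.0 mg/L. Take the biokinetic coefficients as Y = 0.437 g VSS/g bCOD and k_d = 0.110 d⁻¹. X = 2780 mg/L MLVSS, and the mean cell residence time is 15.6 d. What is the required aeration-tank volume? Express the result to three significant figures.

V ≈ 2530 m³

From the SRT design equation V = Y Q (S₀−S) θ_c / [X (1 + k_d θ_c)] = 0.437 × 2070 × (1380 − 27.0) × 15.6 / [2780 × (1 + 0.110 × 15.6)] = 1.91×10^7 / 7550 = 2529 m³.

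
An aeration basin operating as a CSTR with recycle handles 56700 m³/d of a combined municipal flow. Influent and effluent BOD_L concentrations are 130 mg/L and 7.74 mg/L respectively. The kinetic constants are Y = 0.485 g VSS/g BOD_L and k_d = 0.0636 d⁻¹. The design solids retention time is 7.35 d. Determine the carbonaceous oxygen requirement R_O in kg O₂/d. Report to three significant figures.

The observed yield is Y_obs = Y/(1 + k_d·θ_c) = 0.485 / (1 + 0.0636 × 7.35) = 0.485 / 1.467 = 0.3305 g VSS per g BOD_L removed.
Q·(S₀ − S) = 56700 × (130 − 7.74) × 10⁻³ = 6932 kg/d removed.
Biomass synthesised: P_X = Y_obs × 6932 = 2291 kg VSS/d.
R_O = Q·(S₀ − S) − 1.42·P_X = 6932 − 1.42 × 2291 = 3679 kg O₂/d.

R_O ≈ 3680 kg O₂/d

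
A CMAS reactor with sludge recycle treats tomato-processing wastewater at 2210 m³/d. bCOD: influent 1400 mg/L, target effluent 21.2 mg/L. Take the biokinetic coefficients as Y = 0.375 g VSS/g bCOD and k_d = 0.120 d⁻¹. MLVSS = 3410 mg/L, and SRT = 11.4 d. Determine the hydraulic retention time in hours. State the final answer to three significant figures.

τ ≈ 17.5 h

From the SRT design equation V = Y Q (S₀−S) θ_c / [X (1 + k_d θ_c)] = 0.375 × 2210 × (1400 − 21.2) × 11.4 / [3410 × (1 + 0.120 × 11.4)] = 1.3×10^7 / 8075 = 1613 m³.
Hydraulic retention time τ = V/Q = 1613 / 2210 = 0.7300 d = 17.52 h.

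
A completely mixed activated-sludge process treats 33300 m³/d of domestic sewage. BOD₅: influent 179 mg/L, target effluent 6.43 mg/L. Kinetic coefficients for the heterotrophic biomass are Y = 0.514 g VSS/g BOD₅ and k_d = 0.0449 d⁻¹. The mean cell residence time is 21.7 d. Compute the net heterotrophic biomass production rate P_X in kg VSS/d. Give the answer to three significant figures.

P_X ≈ 1500 kg VSS/d

The observed yield is Y_obs = Y/(1 + k_d·θ_c) = 0.514 / (1 + 0.0449 × 21.7) = 0.514 / 1.974 = 0.2603 g VSS per g BOD₅ removed.
ΔS = 179 − 6.43 = 172.6 mg/L, so the substrate removal rate is 33300 × 172.6/1000 = 5747 kg BOD₅/d.
P_X = Y_obs · Q(S₀ − S) = 0.2603 × 5747 = 1496 kg VSS/d.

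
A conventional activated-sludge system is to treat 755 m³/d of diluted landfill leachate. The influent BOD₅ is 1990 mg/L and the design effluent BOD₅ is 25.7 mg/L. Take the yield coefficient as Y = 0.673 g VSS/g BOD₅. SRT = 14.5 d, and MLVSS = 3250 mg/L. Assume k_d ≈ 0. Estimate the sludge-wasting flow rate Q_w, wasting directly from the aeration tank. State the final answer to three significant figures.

With k_d = 0 the design equation reduces to V = Y Q (S₀−S) θ_c / X = 0.673 × 755 × (1990 − 25.7) × 14.5 / 3250 = 4453 m³.
Wasting from the aeration tank: Q_w = V / θ_c = 4453 / 14.5 = 307.1 m³/d.

Q_w ≈ 307 m³/d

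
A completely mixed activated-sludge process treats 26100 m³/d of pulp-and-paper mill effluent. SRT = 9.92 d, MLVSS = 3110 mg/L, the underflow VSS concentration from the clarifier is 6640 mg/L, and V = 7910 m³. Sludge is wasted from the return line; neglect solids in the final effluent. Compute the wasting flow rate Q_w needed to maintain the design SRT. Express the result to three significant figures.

Q_w ≈ 373 m³/d

Q_w = (V·X)/(θ_c X_r) = 7910 × 3110 / (9.92 × 6640) = 373.5 m³/d.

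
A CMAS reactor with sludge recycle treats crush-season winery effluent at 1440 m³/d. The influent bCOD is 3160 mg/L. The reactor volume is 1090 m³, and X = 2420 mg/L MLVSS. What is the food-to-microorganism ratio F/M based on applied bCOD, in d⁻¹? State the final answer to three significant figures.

F/M = applied load / biomass = Q·S₀/(V·X) = 1440 × 3160 / (1090 × 2420) = 1.725 d⁻¹.

F/M ≈ 1.73 d⁻¹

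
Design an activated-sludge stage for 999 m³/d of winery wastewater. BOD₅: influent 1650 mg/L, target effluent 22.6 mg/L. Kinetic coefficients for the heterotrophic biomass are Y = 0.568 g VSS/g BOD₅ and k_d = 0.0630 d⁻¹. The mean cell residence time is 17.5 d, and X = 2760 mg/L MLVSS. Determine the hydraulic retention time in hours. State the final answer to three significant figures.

Rearranging the biomass balance for a CMAS with decay, V = Y·Q·ΔS·θ_c / [X·(1+k_d θ_c)] = 0.568 × 999 × (1650 − 22.6) × 17.5 / [2760 × (1 + 0.0630 × 17.5)] = 1.62×10^7 / 5803 = 2785 m³.
HRT = V/Q = 2785 m³ / 999 m³·d⁻¹ = 2.788 d × 24 = 66.90 h.

τ ≈ 66.9 h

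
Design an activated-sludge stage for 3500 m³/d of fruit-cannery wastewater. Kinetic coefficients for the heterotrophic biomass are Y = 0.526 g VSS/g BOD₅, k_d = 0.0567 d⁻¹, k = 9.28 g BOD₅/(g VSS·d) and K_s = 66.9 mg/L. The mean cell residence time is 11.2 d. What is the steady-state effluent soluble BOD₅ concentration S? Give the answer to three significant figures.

S ≈ 2.06 mg/L

For a completely mixed reactor with recycle the Lawrence–McCarty relation gives S = K_s·(1 + k_d·θ_c) / [θ_c·(Y·k − k_d) − 1] = 66.9 × (1 + 0.0567 × 11.2) / [11.2 × (0.526 × 9.28 − 0.0567) − 1] = 109.4 / 53.04 = 2.062 mg/L.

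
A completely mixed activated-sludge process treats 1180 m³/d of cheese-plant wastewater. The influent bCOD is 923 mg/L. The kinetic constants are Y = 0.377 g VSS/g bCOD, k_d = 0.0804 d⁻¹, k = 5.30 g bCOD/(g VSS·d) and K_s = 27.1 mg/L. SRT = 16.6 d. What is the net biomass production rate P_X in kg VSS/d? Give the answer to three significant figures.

Effluent substrate depends only on kinetics and SRT: S = K_s(1 + k_d θ_c) / [θ_c(Yk − k_d) − 1] = 27.1 × (1 + 0.0804 × 16.6) / [16.6 × (0.377 × 5.30 − 0.0804) − 1] = 63.27 / 30.83 = 2.052 mg/L.
Correct the yield for decay: Y_obs = Y/(1 + k_d θ_c) = 0.377 / (1 + 0.0804 × 16.6) = 0.377 / 2.335 = 0.1615.
Q·(S₀ − S) = 1180 × (923 − 2.05) × 10⁻³ = 1087 kg/d removed.
Net biomass production P_X = Y_obs × Q·(S₀ − S) = 0.1615 × 1087 = 175.5 kg VSS/d.

P_X ≈ 175 kg VSS/d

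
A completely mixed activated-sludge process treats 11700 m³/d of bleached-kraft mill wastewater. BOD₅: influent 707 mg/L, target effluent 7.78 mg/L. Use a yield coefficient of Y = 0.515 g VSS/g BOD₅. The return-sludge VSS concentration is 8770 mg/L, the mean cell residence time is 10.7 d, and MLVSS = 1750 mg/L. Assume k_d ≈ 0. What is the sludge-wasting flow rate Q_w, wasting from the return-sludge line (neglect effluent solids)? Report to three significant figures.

Biomass mass balance (decay neglected): V·X = Y·Q·(S₀ − S)·θ_c, so V = 0.515 × 11700 × (707 − 7.78) × 10.7 / 1750 = 25760 m³.
Wasting from the return line (neglecting effluent solids): Q_w = V·X / (θ_c·X_r) = 25760 × 1750 / (10.7 × 8770) = 480.4 m³/d.

Q_w ≈ 480 m³/d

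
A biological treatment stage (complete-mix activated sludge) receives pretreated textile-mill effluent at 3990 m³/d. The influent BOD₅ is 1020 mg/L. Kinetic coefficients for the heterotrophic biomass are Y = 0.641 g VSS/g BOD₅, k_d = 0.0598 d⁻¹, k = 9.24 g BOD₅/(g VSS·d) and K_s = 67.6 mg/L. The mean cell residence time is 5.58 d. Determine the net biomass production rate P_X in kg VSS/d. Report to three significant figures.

P_X ≈ 1950 kg VSS/d

For a completely mixed reactor with recycle the Lawrence–McCarty relation gives S = K_s·(1 + k_d·θ_c) / [θ_c·(Y·k − k_d) − 1] = 67.6 × (1 + 0.0598 × 5.58) / [5.58 × (0.641 × 9.24 − 0.0598) − 1] = 90.16 / 31.72 = 2.843 mg/L.
Correct the yield for decay: Y_obs = Y/(1 + k_d θ_c) = 0.641 / (1 + 0.0598 × 5.58) = 0.641 / 1.334 = 0.4806.
Q·(S₀ − S) = 3990 × (1020 − 2.84) × 10⁻³ = 4058 kg/d removed.
So the net sludge growth is P_X = 0.4806 × 4058 = 1951 kg VSS/d.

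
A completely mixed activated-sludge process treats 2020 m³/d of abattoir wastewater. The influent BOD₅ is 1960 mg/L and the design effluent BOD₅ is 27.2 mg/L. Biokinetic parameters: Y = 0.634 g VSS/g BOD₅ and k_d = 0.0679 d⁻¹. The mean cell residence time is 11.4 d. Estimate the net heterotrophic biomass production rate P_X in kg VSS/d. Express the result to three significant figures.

P_X ≈ 1400 kg VSS/d

The observed yield is Y_obs = Y/(1 + k_d·θ_c) = 0.634 / (1 + 0.0679 × 11.4) = 0.634 / 1.774 = 0.3574 g VSS per g BOD₅ removed.
ΔS = 1960 − 27.2 = 1933 mg/L, so the substrate removal rate is 2020 × 1933/1000 = 3904 kg BOD₅/d.
Biomass produced: P_X = Y_obs·Q·ΔS = 0.3574 × 3904 ≈ 1395 kg VSS/d.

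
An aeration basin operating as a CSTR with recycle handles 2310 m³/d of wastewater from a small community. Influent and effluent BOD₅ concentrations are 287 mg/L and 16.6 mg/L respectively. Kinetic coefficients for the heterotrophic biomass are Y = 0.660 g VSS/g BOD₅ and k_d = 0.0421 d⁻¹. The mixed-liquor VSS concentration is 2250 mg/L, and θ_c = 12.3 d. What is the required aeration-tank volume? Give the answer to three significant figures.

From the SRT design equation V = Y Q (S₀−S) θ_c / [X (1 + k_d θ_c)] = 0.660 × 2310 × (287 − 16.6) × 12.3 / [2250 × (1 + 0.0421 × 12.3)] = 5.07×10^6 / 3415 = 1485 m³.

V ≈ 1480 m³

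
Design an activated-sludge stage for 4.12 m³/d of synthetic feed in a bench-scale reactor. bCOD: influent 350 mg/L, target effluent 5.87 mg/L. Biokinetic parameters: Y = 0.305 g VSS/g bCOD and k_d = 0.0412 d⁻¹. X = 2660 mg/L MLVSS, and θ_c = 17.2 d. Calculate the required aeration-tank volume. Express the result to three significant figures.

V ≈ 1.64 m³

From the SRT design equation V = Y Q (S₀−S) θ_c / [X (1 + k_d θ_c)] = 0.305 × 4.12 × (350 − 5.87) × 17.2 / [2660 × (1 + 0.0412 × 17.2)] = 7.44×10^3 / 4545 = 1.636 m³.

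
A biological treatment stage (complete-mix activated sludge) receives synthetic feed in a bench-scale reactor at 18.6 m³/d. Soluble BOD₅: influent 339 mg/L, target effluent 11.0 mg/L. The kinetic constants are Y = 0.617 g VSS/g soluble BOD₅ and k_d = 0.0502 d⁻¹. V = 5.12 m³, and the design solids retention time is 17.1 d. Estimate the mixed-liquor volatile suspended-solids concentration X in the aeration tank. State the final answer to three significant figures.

X ≈ 6760 mg/L

From V·X·(1 + k_d·θ_c) = Y·Q·(S₀ − S)·θ_c: X = 0.617 × 18.6 × (339 − 11.0) × 17.1 / [5.12 × (1 + 0.0502 × 17.1)] = 6765 mg/L.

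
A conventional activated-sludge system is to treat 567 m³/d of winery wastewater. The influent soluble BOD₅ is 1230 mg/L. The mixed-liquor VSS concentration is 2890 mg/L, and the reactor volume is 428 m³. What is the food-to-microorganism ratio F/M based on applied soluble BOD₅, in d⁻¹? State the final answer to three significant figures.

F/M ≈ 0.564 d⁻¹

Food-to-microorganism ratio F/M = Q S₀ / (V X) = 567 × 1230 / (428.0 × 2890) = 0.5638 d⁻¹.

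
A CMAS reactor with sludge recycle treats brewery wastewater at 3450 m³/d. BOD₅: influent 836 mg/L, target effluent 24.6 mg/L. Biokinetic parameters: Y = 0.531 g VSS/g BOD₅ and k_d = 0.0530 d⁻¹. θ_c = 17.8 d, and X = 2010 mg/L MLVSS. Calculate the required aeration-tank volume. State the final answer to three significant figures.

V ≈ 6770 m³

From the SRT design equation V = Y Q (S₀−S) θ_c / [X (1 + k_d θ_c)] = 0.531 × 3450 × (836 − 24.6) × 17.8 / [2010 × (1 + 0.0530 × 17.8)] = 2.65×10^7 / 3906 = 6773 m³.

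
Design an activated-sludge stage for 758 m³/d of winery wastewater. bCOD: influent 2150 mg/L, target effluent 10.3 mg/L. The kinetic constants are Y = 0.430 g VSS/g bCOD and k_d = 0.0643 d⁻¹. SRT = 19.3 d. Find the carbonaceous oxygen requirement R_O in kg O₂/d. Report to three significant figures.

Correct the yield for decay: Y_obs = Y/(1 + k_d θ_c) = 0.430 / (1 + 0.0643 × 19.3) = 0.430 / 2.241 = 0.1919.
ΔS = 2150 − 10.3 = 2140 mg/L, so the substrate removal rate is 758 × 2140/1000 = 1622 kg bCOD/d.
Net sludge production P_X = 0.1919 × 1622 = 311.2 kg VSS/d.
R_O = Q·(S₀ − S) − 1.42·P_X = 1622 − 1.42 × 311.2 = 1180 kg O₂/d.

R_O ≈ 1180 kg O₂/d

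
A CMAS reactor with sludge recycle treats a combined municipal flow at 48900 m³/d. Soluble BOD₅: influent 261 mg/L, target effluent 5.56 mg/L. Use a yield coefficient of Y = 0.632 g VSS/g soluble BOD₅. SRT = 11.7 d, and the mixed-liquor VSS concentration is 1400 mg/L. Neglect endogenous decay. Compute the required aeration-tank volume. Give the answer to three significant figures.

V ≈ 66000 m³

V·X = Y·Q·ΔS·θ_c gives V = 0.632 × 48900 × (261 − 5.56) × 11.7 / 1400 = 65974 m³.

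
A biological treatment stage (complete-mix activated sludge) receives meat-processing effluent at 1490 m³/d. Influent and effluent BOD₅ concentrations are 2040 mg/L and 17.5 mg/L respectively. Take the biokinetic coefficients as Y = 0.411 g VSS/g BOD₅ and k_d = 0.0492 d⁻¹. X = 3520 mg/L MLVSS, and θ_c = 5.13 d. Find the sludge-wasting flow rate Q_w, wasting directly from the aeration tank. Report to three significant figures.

Steady-state biomass mass balance: V·X·(1 + k_d·θ_c) = Y·Q·(S₀ − S)·θ_c, so V = 0.411 × 1490 × (2040 − 17.5) × 5.13 / [3520 × (1 + 0.0492 × 5.13)] = 6.35×10^6 / 4408 = 1441 m³.
Wasting from the aeration tank: Q_w = V / θ_c = 1441 / 5.13 = 281.0 m³/d.

Q_w ≈ 281 m³/d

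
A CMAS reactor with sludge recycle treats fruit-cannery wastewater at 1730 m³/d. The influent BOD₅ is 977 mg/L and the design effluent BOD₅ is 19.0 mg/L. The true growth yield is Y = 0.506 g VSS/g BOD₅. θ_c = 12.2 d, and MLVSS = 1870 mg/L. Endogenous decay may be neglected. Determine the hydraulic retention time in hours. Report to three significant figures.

Biomass mass balance (decay neglected): V·X = Y·Q·(S₀ − S)·θ_c, so V = 0.506 × 1730 × (977 − 19.0) × 12.2 / 1870 = 5471 m³.
τ = V/Q = 5471/1730 = 3.163 d, or 75.90 h.

τ ≈ 75.9 h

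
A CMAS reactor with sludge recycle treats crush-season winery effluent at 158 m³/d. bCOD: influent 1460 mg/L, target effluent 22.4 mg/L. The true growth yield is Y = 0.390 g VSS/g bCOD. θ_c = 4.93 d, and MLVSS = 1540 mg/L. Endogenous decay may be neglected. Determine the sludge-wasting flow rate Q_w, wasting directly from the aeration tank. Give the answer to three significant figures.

Q_w ≈ 57.5 m³/d

With k_d = 0 the design equation reduces to V = Y Q (S₀−S) θ_c / X = 0.390 × 158 × (1460 − 22.4) × 4.93 / 1540 = 283.6 m³.
Wasting from the aeration tank: Q_w = V / θ_c = 283.6 / 4.93 = 57.52 m³/d.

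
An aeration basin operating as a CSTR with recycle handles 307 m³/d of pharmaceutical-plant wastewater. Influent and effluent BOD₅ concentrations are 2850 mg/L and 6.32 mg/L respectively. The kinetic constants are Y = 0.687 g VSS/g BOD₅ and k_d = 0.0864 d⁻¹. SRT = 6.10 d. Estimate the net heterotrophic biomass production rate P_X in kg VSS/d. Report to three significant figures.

Y_obs = Y / (1 + k_d θ_c) = 0.687 / (1 + 0.0864 × 6.10) = 0.687 / 1.527 = 0.4499.
Substrate removed = Q·(S₀ − S) = 307 m³/d × (2850 − 6.32) g/m³ = 8.73×10^5 g/d = 873.0 kg/d.
So the net sludge growth is P_X = 0.4499 × 873.0 = 392.8 kg VSS/d.

P_X ≈ 393 kg VSS/d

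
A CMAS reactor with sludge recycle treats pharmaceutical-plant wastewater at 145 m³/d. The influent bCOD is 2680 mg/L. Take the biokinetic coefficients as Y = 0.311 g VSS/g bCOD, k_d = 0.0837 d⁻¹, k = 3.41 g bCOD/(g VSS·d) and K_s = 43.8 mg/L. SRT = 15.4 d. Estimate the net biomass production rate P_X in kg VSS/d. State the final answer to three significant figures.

P_X ≈ 52.7 kg VSS/d

For a completely mixed reactor with recycle the Lawrence–McCarty relation gives S = K_s·(1 + k_d·θ_c) / [θ_c·(Y·k − k_d) − 1] = 43.8 × (1 + 0.0837 × 15.4) / [15.4 × (0.311 × 3.41 − 0.0837) − 1] = 100.3 / 14.04 = 7.139 mg/L.
Observed yield with endogenous decay: Y_obs = Y / (1 + k_d·θ_c) = 0.311 / (1 + 0.0837 × 15.4) = 0.311 / 2.289 = 0.1359 g VSS/g bCOD.
Substrate removed = Q·(S₀ − S) = 145 m³/d × (2680 − 7.14) g/m³ = 3.88×10^5 g/d = 387.6 kg/d.
Biomass produced: P_X = Y_obs·Q·ΔS = 0.1359 × 387.6 ≈ 52.66 kg VSS/d.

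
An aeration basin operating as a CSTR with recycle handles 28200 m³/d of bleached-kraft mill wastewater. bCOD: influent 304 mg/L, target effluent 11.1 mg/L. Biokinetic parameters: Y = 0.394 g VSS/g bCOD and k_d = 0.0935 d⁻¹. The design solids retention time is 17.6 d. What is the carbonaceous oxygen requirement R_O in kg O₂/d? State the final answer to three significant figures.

Correct the yield for decay: Y_obs = Y/(1 + k_d θ_c) = 0.394 / (1 + 0.0935 × 17.6) = 0.394 / 2.646 = 0.1489.
ΔS = 304 − 11.1 = 292.9 mg/L, so the substrate removal rate is 28200 × 292.9/1000 = 8260 kg bCOD/d.
Biomass synthesised: P_X = Y_obs × 8260 = 1230 kg VSS/d.
Carbonaceous O₂ demand = substrate oxidised − cell-mass equivalent = 8260 − 1.42 × 1230 = 6513 kg O₂/d.

R_O ≈ 6510 kg O₂/d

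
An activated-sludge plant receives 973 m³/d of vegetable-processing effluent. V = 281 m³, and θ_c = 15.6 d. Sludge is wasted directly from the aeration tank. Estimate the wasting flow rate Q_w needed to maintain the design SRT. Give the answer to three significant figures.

Q_w ≈ 18.0 m³/d

With mixed-liquor wasting, θ_c = V/Q_w, so Q_w = V/θ_c = 281.0/15.6 = 18.01 m³/d.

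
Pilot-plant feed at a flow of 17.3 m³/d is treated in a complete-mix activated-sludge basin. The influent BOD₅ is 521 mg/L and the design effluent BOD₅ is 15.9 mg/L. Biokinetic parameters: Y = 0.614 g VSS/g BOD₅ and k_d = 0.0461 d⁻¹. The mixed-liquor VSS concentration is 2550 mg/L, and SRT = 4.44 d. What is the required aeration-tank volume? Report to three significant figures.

V ≈ 7.75 m³

Rearranging the biomass balance for a CMAS with decay, V = Y·Q·ΔS·θ_c / [X·(1+k_d θ_c)] = 0.614 × 17.3 × (521 − 15.9) × 4.44 / [2550 × (1 + 0.0461 × 4.44)] = 2.38×10^4 / 3072 = 7.755 m³.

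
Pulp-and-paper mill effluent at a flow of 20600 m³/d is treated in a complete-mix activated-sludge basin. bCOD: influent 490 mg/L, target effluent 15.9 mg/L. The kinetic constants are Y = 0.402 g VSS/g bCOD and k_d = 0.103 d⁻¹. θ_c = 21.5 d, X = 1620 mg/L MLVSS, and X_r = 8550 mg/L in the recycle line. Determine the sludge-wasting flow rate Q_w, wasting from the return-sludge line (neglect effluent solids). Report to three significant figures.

From the SRT design equation V = Y Q (S₀−S) θ_c / [X (1 + k_d θ_c)] = 0.402 × 20600 × (490 − 15.9) × 21.5 / [1620 × (1 + 0.103 × 21.5)] = 8.44×10^7 / 5207 = 16210 m³.
Q_w = (V·X)/(θ_c X_r) = 16210 × 1620 / (21.5 × 8550) = 142.9 m³/d.

Q_w ≈ 143 m³/d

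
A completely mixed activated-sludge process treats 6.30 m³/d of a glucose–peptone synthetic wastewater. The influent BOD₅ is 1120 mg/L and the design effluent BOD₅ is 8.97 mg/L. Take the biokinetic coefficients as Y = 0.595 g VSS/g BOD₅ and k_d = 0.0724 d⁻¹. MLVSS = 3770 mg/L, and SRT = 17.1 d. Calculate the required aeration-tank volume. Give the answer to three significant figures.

Rearranging the biomass balance for a CMAS with decay, V = Y·Q·ΔS·θ_c / [X·(1+k_d θ_c)] = 0.595 × 6.30 × (1120 − 8.97) × 17.1 / [3770 × (1 + 0.0724 × 17.1)] = 7.12×10^4 / 8437 = 8.441 m³.

V ≈ 8.44 m³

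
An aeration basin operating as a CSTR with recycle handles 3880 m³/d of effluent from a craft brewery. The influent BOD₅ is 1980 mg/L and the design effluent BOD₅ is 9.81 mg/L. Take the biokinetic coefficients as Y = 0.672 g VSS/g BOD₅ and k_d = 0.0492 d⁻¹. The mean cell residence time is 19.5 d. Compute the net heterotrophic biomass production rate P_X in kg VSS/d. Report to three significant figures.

P_X ≈ 2620 kg VSS/d

Y_obs = Y / (1 + k_d θ_c) = 0.672 / (1 + 0.0492 × 19.5) = 0.672 / 1.959 = 0.3430.
ΔS = 1980 − 9.81 = 1970 mg/L, so the substrate removal rate is 3880 × 1970/1000 = 7644 kg BOD₅/d.
Net biomass production P_X = Y_obs × Q·(S₀ − S) = 0.3430 × 7644 = 2622 kg VSS/d.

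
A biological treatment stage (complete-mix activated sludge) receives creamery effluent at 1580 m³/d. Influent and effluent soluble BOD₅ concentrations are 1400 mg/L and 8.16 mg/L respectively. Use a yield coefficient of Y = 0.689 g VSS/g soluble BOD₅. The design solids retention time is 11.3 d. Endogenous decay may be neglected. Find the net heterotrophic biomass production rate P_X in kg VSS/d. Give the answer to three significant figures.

P_X ≈ 1520 kg VSS/d

With endogenous decay neglected, the observed yield equals the true yield: Y_obs = Y = 0.689 g VSS/g soluble BOD₅.
ΔS = 1400 − 8.16 = 1392 mg/L, so the substrate removal rate is 1580 × 1392/1000 = 2199 kg soluble BOD₅/d.
So the net sludge growth is P_X = 0.6890 × 2199 = 1515 kg VSS/d.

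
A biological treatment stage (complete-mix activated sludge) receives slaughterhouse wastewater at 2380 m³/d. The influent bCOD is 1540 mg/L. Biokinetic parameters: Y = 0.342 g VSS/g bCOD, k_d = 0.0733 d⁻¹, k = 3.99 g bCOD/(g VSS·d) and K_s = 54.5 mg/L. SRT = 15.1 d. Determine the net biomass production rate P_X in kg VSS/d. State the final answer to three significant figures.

P_X ≈ 593 kg VSS/d

For a completely mixed reactor with recycle the Lawrence–McCarty relation gives S = K_s·(1 + k_d·θ_c) / [θ_c·(Y·k − k_d) − 1] = 54.5 × (1 + 0.0733 × 15.1) / [15.1 × (0.342 × 3.99 − 0.0733) − 1] = 114.8 / 18.50 = 6.207 mg/L.
Correct the yield for decay: Y_obs = Y/(1 + k_d θ_c) = 0.342 / (1 + 0.0733 × 15.1) = 0.342 / 2.107 = 0.1623.
Q·(S₀ − S) = 2380 × (1540 − 6.21) × 10⁻³ = 3650 kg/d removed.
Net biomass production P_X = Y_obs × Q·(S₀ − S) = 0.1623 × 3650 = 592.6 kg VSS/d.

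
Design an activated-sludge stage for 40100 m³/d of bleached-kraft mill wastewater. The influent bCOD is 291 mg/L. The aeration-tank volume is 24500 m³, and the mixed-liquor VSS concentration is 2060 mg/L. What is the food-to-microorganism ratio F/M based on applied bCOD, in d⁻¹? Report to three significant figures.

F/M = applied load / biomass = Q·S₀/(V·X) = 40100 × 291 / (24500 × 2060) = 0.2312 d⁻¹.

F/M ≈ 0.231 d⁻¹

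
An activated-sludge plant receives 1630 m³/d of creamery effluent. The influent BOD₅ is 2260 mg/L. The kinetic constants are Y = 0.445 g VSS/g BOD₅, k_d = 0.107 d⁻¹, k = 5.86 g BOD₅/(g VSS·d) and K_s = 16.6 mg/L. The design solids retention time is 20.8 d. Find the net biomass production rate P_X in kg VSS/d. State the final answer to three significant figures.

For a completely mixed reactor with recycle the Lawrence–McCarty relation gives S = K_s·(1 + k_d·θ_c) / [θ_c·(Y·k − k_d) − 1] = 16.6 × (1 + 0.107 × 20.8) / [20.8 × (0.445 × 5.86 − 0.107) − 1] = 53.54 / 51.01 = 1.050 mg/L.
Observed yield with endogenous decay: Y_obs = Y / (1 + k_d·θ_c) = 0.445 / (1 + 0.107 × 20.8) = 0.445 / 3.226 = 0.1380 g VSS/g BOD₅.
Q·(S₀ − S) = 1630 × (2260 − 1.05) × 10⁻³ = 3682 kg/d removed.
Biomass produced: P_X = Y_obs·Q·ΔS = 0.1380 × 3682 ≈ 508.0 kg VSS/d.

P_X ≈ 508 kg VSS/d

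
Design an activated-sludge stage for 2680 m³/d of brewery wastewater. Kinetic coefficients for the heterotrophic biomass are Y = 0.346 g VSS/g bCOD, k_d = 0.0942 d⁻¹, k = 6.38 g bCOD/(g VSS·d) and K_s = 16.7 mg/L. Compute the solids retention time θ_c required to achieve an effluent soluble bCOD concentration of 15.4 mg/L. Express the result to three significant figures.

θ_c ≈ 1.04 d

From 1/θ_c = Y·k·S/(K_s + S) − k_d: Y·k·S/(K_s+S) = 0.346 × 6.38 × 15.4 / (16.7 + 15.4) = 1.059 d⁻¹.
Then 1/θ_c = μ − k_d = 1.059 − 0.0942 = 0.9648 d⁻¹, giving θ_c = 1.036 d.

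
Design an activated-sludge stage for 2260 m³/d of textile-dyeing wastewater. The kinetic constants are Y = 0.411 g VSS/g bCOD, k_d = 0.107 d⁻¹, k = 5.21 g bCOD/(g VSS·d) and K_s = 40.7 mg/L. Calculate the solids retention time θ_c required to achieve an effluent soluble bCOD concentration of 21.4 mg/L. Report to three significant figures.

At the target effluent, Y k S/(K_s+S) = 0.411×5.21×21.4/62.10 = 0.7379 d⁻¹.
θ_c = 1/(μ − k_d) = 1/(0.7379 − 0.107) = 1/0.6309 = 1.585 d.

θ_c ≈ 1.59 d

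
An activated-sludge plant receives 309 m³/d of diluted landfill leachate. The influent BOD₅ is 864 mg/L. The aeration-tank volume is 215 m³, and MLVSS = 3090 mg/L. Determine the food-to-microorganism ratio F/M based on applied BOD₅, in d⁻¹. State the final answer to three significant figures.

F/M = Q·S₀ / (V·X) = 309 × 864 / (215.0 × 3090) = 0.4019 g BOD₅·(g VSS·d)⁻¹.

F/M ≈ 0.402 d⁻¹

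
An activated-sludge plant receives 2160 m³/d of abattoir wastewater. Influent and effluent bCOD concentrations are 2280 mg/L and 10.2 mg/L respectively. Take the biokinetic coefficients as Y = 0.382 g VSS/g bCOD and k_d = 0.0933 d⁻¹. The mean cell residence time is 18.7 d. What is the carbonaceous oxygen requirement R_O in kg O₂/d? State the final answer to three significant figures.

The observed yield is Y_obs = Y/(1 + k_d·θ_c) = 0.382 / (1 + 0.0933 × 18.7) = 0.382 / 2.745 = 0.1392 g VSS per g bCOD removed.
Q·(S₀ − S) = 2160 × (2280 − 10.2) × 10⁻³ = 4903 kg/d removed.
P_X = Y_obs·Q·(S₀ − S) = 0.1392 × 4903 = 682.4 kg VSS/d.
R_O = Q·ΔS − 1.42 P_X = 4903 − 968.9 = 3934 kg O₂/d.

R_O ≈ 3930 kg O₂/d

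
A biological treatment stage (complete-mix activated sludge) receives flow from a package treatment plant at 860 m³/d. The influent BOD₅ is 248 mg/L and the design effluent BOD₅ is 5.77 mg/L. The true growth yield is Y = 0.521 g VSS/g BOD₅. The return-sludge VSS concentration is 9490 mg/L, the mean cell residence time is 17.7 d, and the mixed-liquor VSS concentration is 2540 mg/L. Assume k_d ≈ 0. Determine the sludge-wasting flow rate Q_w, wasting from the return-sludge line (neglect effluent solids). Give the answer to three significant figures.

With k_d = 0 the design equation reduces to V = Y Q (S₀−S) θ_c / X = 0.521 × 860 × (248 − 5.77) × 17.7 / 2540 = 756.3 m³.
θ_c = V·X/(Q_w·X_r) when wasting from the recycle, so Q_w = V·X/(θ_c·X_r) = 756.3 × 2540 / (17.7 × 9490) = 11.44 m³/d.

Q_w ≈ 11.4 m³/d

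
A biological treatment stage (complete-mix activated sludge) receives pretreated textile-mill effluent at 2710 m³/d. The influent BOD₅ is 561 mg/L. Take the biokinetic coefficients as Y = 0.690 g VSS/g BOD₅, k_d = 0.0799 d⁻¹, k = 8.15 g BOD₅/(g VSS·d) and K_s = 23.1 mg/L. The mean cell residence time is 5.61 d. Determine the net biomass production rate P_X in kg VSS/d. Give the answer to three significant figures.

P_X ≈ 723 kg VSS/d

For a completely mixed reactor with recycle the Lawrence–McCarty relation gives S = K_s·(1 + k_d·θ_c) / [θ_c·(Y·k − k_d) − 1] = 23.1 × (1 + 0.0799 × 5.61) / [5.61 × (0.690 × 8.15 − 0.0799) − 1] = 33.45 / 30.10 = 1.111 mg/L.
Y_obs = Y / (1 + k_d θ_c) = 0.690 / (1 + 0.0799 × 5.61) = 0.690 / 1.448 = 0.4764.
Q·(S₀ − S) = 2710 × (561 − 1.11) × 10⁻³ = 1517 kg/d removed.
P_X = Y_obs · Q(S₀ − S) = 0.4764 × 1517 = 722.9 kg VSS/d.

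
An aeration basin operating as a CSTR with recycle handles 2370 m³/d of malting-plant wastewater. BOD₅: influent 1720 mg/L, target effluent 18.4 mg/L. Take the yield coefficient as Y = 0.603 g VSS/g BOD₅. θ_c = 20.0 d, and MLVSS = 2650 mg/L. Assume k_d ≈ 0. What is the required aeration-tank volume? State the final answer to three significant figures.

V ≈ 18400 m³

Biomass mass balance (decay neglected): V·X = Y·Q·(S₀ − S)·θ_c, so V = 0.603 × 2370 × (1720 − 18.4) × 20.0 / 2650 = 18353 m³.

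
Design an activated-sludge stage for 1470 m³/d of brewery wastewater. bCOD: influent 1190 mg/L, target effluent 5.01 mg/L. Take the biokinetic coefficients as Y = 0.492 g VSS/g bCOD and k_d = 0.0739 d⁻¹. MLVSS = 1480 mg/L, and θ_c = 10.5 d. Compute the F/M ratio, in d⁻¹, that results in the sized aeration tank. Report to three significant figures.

Steady-state biomass mass balance: V·X·(1 + k_d·θ_c) = Y·Q·(S₀ − S)·θ_c, so V = 0.492 × 1470 × (1190 − 5.01) × 10.5 / [1480 × (1 + 0.0739 × 10.5)] = 9×10^6 / 2628 = 3424 m³.
F/M = applied load / biomass = Q·S₀/(V·X) = 1470 × 1190 / (3424 × 1480) = 0.3452 d⁻¹.

F/M ≈ 0.345 d⁻¹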